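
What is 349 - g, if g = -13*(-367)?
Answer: -4422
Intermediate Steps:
g = 4771
349 - g = 349 - 1*4771 = 349 - 4771 = -4422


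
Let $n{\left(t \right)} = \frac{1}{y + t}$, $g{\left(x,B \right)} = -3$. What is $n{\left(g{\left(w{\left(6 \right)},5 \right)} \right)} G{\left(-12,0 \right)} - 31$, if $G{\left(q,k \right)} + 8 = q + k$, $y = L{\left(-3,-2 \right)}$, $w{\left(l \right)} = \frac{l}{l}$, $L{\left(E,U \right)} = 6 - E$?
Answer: $- \frac{103}{3} \approx -34.333$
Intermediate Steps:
$w{\left(l \right)} = 1$
$y = 9$ ($y = 6 - -3 = 6 + 3 = 9$)
$n{\left(t \right)} = \frac{1}{9 + t}$
$G{\left(q,k \right)} = -8 + k + q$ ($G{\left(q,k \right)} = -8 + \left(q + k\right) = -8 + \left(k + q\right) = -8 + k + q$)
$n{\left(g{\left(w{\left(6 \right)},5 \right)} \right)} G{\left(-12,0 \right)} - 31 = \frac{-8 + 0 - 12}{9 - 3} - 31 = \frac{1}{6} \left(-20\right) - 31 = - \frac{10}{3} - 31 = - \frac{103}{3}$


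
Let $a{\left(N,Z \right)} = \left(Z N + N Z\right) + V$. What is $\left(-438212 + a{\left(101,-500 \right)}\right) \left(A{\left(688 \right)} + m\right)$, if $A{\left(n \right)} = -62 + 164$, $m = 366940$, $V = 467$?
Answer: $-197742042290$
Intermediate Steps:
$A{\left(n \right)} = 102$
$a{\left(N,Z \right)} = 467 + 2 N Z$ ($a{\left(N,Z \right)} = \left(Z N + N Z\right) + 467 = \left(N Z + N Z\right) + 467 = 2 N Z + 467 = 467 + 2 N Z$)
$\left(-438212 + a{\left(101,-500 \right)}\right) \left(A{\left(688 \right)} + m\right) = \left(-438212 + \left(467 + 2 \cdot 101 \left(-500\right)\right)\right) \left(102 + 366940\right) = \left(-438212 + \left(467 - 101000\right)\right) 367042 = \left(-438212 - 100533\right) 367042 = \left(-538745\right) 367042 = -197742042290$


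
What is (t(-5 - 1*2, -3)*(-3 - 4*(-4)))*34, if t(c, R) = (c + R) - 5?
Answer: -6630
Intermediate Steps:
t(c, R) = -5 + R + c (t(c, R) = (R + c) - 5 = -5 + R + c)
(t(-5 - 1*2, -3)*(-3 - 4*(-4)))*34 = ((-5 - 3 + (-5 - 1*2))*(-3 - 4*(-4)))*34 = ((-5 - 3 + (-5 - 2))*(-3 + 16))*34 = ((-5 - 3 - 7)*13)*34 = -15*13*34 = -195*34 = -6630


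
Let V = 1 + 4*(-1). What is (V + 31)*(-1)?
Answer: -28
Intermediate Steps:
V = -3 (V = 1 - 4 = -3)
(V + 31)*(-1) = (-3 + 31)*(-1) = 28*(-1) = -28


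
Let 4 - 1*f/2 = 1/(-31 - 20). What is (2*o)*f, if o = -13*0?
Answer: 0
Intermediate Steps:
f = 410/51 (f = 8 - 2/(-31 - 20) = 8 - 2/(-51) = 8 - 2*(-1/51) = 8 + 2/51 = 410/51 ≈ 8.0392)
o = 0
(2*o)*f = (2*0)*(410/51) = 0*(410/51) = 0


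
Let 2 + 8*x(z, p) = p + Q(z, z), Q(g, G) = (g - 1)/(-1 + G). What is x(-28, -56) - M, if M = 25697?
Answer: -205633/8 ≈ -25704.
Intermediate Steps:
Q(g, G) = (-1 + g)/(-1 + G)
x(z, p) = -⅛ + p/8 (x(z, p) = -¼ + (p + (-1 + z)/(-1 + z))/8 = -¼ + (p + 1)/8 = -¼ + (1 + p)/8 = -¼ + (⅛ + p/8) = -⅛ + p/8)
x(-28, -56) - M = (-⅛ + (⅛)*(-56)) - 1*25697 = (-⅛ - 7) - 25697 = -57/8 - 25697 = -205633/8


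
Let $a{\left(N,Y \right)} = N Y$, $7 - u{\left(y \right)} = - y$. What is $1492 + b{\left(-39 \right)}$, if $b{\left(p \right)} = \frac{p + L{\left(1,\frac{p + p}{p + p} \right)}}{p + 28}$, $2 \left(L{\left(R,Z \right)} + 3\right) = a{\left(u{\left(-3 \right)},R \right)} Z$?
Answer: $\frac{16452}{11} \approx 1495.6$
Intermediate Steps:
$u{\left(y \right)} = 7 + y$ ($u{\left(y \right)} = 7 - - y = 7 + y$)
$L{\left(R,Z \right)} = -3 + 2 R Z$ ($L{\left(R,Z \right)} = -3 + \frac{\left(7 - 3\right) R Z}{2} = -3 + \frac{4 R Z}{2} = -3 + 2 R Z$)
$b{\left(p \right)} = \frac{-1 + p}{28 + p}$ ($b{\left(p \right)} = \frac{p + \left(-3 + 2 \cdot 1 \frac{p + p}{p + p}\right)}{p + 28} = \frac{p + \left(-3 + 2 \cdot 1 \frac{2 p}{2 p}\right)}{28 + p} = \frac{p + \left(-3 + 2 \cdot 1 \cdot 2 p \frac{1}{2 p}\right)}{28 + p} = \frac{p - \left(3 - 2\right)}{28 + p} = \frac{p + \left(-3 + 2\right)}{28 + p} = \frac{p - 1}{28 + p} = \frac{-1 + p}{28 + p}$)
$1492 + b{\left(-39 \right)} = 1492 + \frac{-1 - 39}{28 - 39} = 1492 + \frac{1}{-11} \left(-40\right) = 1492 - - \frac{40}{11} = 1492 + \frac{40}{11} = \frac{16452}{11}$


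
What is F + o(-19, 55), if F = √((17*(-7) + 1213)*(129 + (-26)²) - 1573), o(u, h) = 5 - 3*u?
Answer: 62 + √879097 ≈ 999.60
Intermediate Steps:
F = √879097 (F = √((-119 + 1213)*(129 + 676) - 1573) = √(1094*805 - 1573) = √(880670 - 1573) = √879097 ≈ 937.60)
F + o(-19, 55) = √879097 + (5 - 3*(-19)) = √879097 + (5 + 57) = √879097 + 62 = 62 + √879097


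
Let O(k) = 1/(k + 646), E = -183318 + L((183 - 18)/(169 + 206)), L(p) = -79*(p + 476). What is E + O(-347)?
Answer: -1651651756/7475 ≈ -2.2096e+5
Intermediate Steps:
L(p) = -37604 - 79*p (L(p) = -79*(476 + p) = -37604 - 79*p)
E = -5523919/25 (E = -183318 + (-37604 - 79*(183 - 18)/(169 + 206)) = -183318 + (-37604 - 13035/375) = -183318 + (-37604 - 79*11/25) = -183318 + (-37604 - 869/25) = -183318 - 940969/25 = -5523919/25 ≈ -2.2096e+5)
O(k) = 1/(646 + k)
E + O(-347) = -5523919/25 + 1/(646 - 347) = -5523919/25 + 1/299 = -1651651756/7475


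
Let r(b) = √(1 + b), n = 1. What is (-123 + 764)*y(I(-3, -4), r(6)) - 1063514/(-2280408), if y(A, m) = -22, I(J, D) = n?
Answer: -16078625051/1140204 ≈ -14102.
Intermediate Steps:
I(J, D) = 1
(-123 + 764)*y(I(-3, -4), r(6)) - 1063514/(-2280408) = (-123 + 764)*(-22) - 1063514/(-2280408) = 641*(-22) - 1063514*(-1)/2280408 = -14102 - 1*(-531757/1140204) = -14102 + 531757/1140204 = -16078625051/1140204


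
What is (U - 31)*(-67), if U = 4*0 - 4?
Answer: 2345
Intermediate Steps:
U = -4 (U = 0 - 4 = -4)
(U - 31)*(-67) = (-4 - 31)*(-67) = -35*(-67) = 2345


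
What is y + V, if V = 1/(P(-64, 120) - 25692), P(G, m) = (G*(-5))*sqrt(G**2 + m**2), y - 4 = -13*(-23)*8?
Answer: 42715889/17828 ≈ 2396.0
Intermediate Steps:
y = 2396 (y = 4 - 13*(-23)*8 = 4 + 299*8 = 4 + 2392 = 2396)
P(G, m) = -5*G*sqrt(G**2 + m**2) (P(G, m) = (-5*G)*sqrt(G**2 + m**2) = -5*G*sqrt(G**2 + m**2))
V = 1/17828 (V = 1/(-5*(-64)*sqrt((-64)**2 + 120**2) - 25692) = 1/(-5*(-64)*sqrt(4096 + 14400) - 25692) = 1/(-5*(-64)*sqrt(18496) - 25692) = 1/(-5*(-64)*136 - 25692) = 1/(43520 - 25692) = 1/17828 ≈ 5.6092e-5)
y + V = 2396 + 1/17828 = 42715889/17828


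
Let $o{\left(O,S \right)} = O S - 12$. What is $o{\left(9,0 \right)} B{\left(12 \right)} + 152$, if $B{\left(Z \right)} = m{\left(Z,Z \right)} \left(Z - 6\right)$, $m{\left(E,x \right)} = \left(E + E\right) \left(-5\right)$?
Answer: $8792$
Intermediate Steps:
$m{\left(E,x \right)} = - 10 E$ ($m{\left(E,x \right)} = 2 E \left(-5\right) = - 10 E$)
$o{\left(O,S \right)} = -12 + O S$
$B{\left(Z \right)} = - 10 Z \left(-6 + Z\right)$ ($B{\left(Z \right)} = - 10 Z \left(Z - 6\right) = - 10 Z \left(-6 + Z\right)$)
$o{\left(9,0 \right)} B{\left(12 \right)} + 152 = \left(-12 + 9 \cdot 0\right) 10 \cdot 12 \left(6 - 12\right) + 152 = \left(-12 + 0\right) 10 \cdot 12 \left(6 - 12\right) + 152 = - 12 \cdot 10 \cdot 12 \left(-6\right) + 152 = \left(-12\right) \left(-720\right) + 152 = 8640 + 152 = 8792$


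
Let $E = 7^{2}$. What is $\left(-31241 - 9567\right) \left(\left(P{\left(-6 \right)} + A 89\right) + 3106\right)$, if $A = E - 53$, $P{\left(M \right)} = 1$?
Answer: $-112262808$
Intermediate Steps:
$E = 49$
$A = -4$ ($A = 49 - 53 = -4$)
$\left(-31241 - 9567\right) \left(\left(P{\left(-6 \right)} + A 89\right) + 3106\right) = \left(-31241 - 9567\right) \left(\left(1 - 356\right) + 3106\right) = - 40808 \left(\left(1 - 356\right) + 3106\right) = - 40808 \left(-355 + 3106\right) = \left(-40808\right) 2751 = -112262808$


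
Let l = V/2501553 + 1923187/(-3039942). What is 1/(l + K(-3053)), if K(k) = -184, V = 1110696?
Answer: -2534858676642/466892164098721 ≈ -0.0054292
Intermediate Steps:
l = -478167596593/2534858676642 (l = 1110696/2501553 + 1923187/(-3039942) = 1110696*(1/2501553) + 1923187*(-1/3039942) = 370232/833851 - 1923187/3039942 = -478167596593/2534858676642 ≈ -0.18864)
1/(l + K(-3053)) = 1/(-478167596593/2534858676642 - 184) = 1/(-466892164098721/2534858676642) = -2534858676642/466892164098721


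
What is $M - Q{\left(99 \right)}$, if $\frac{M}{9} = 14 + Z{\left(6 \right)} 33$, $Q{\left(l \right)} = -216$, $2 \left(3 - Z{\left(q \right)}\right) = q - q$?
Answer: $1233$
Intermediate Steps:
$Z{\left(q \right)} = 3$ ($Z{\left(q \right)} = 3 - \frac{q - q}{2} = 3 - 0 = 3 + 0 = 3$)
$M = 1017$ ($M = 9 \left(14 + 3 \cdot 33\right) = 9 \left(14 + 99\right) = 9 \cdot 113 = 1017$)
$M - Q{\left(99 \right)} = 1017 - -216 = 1017 + 216 = 1233$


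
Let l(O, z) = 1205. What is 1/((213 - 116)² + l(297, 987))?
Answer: 1/10614 ≈ 9.4215e-5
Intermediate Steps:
1/((213 - 116)² + l(297, 987)) = 1/((213 - 116)² + 1205) = 1/(97² + 1205) = 1/(9409 + 1205) = 1/10614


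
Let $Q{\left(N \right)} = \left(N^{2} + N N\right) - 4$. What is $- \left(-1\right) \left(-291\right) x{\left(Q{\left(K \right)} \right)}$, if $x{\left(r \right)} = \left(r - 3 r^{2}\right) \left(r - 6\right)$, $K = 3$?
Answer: $1336272$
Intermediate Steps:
$Q{\left(N \right)} = -4 + 2 N^{2}$ ($Q{\left(N \right)} = \left(N^{2} + N^{2}\right) - 4 = 2 N^{2} - 4 = -4 + 2 N^{2}$)
$x{\left(r \right)} = \left(-6 + r\right) \left(r - 3 r^{2}\right)$ ($x{\left(r \right)} = \left(r - 3 r^{2}\right) \left(-6 + r\right) = \left(-6 + r\right) \left(r - 3 r^{2}\right)$)
$- \left(-1\right) \left(-291\right) x{\left(Q{\left(K \right)} \right)} = - \left(-1\right) \left(-291\right) \left(-4 + 2 \cdot 3^{2}\right) \left(-6 - 3 \left(-4 + 2 \cdot 3^{2}\right)^{2} + 19 \left(-4 + 2 \cdot 3^{2}\right)\right) = - 291 \left(-4 + 2 \cdot 9\right) \left(-6 - 3 \left(-4 + 2 \cdot 9\right)^{2} + 19 \left(-4 + 2 \cdot 9\right)\right) = - 291 \left(-4 + 18\right) \left(-6 - 3 \left(-4 + 18\right)^{2} + 19 \left(-4 + 18\right)\right) = - 291 \cdot 14 \left(-6 - 3 \cdot 14^{2} + 19 \cdot 14\right) = - 291 \cdot 14 \left(-6 - 588 + 266\right) = - 291 \cdot 14 \left(-328\right) = - 291 \left(-4592\right) = \left(-1\right) \left(-1336272\right) = 1336272$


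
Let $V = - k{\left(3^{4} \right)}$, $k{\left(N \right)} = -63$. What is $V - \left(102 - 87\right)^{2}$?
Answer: $-162$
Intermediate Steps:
$V = 63$ ($V = \left(-1\right) \left(-63\right) = 63$)
$V - \left(102 - 87\right)^{2} = 63 - \left(102 - 87\right)^{2} = 63 - 15^{2} = 63 - 225 = -162$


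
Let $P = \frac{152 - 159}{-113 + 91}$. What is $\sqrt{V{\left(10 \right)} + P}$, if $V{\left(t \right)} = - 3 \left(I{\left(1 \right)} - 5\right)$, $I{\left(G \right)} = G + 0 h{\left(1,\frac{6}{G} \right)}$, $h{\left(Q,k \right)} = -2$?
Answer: $\frac{\sqrt{5962}}{22} \approx 3.5097$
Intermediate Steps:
$I{\left(G \right)} = G$ ($I{\left(G \right)} = G + 0 \left(-2\right) = G + 0 = G$)
$V{\left(t \right)} = 12$ ($V{\left(t \right)} = - 3 \left(1 - 5\right) = \left(-3\right) \left(-4\right) = 12$)
$P = \frac{7}{22}$ ($P = - \frac{7}{-22} = \left(-7\right) \left(- \frac{1}{22}\right) = \frac{7}{22} \approx 0.31818$)
$\sqrt{V{\left(10 \right)} + P} = \sqrt{12 + \frac{7}{22}} = \sqrt{\frac{271}{22}} = \frac{\sqrt{5962}}{22}$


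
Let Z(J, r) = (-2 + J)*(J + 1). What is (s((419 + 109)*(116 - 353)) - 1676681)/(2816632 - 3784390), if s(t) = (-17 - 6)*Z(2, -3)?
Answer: 1676681/967758 ≈ 1.7325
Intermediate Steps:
Z(J, r) = (1 + J)*(-2 + J) (Z(J, r) = (-2 + J)*(1 + J) = (1 + J)*(-2 + J))
s(t) = 0 (s(t) = (-17 - 6)*(-2 + 2² - 1*2) = -23*(-2 + 4 - 2) = -23*0 = 0)
(s((419 + 109)*(116 - 353)) - 1676681)/(2816632 - 3784390) = (0 - 1676681)/(2816632 - 3784390) = -1676681/(-967758) = -1676681*(-1/967758) = 1676681/967758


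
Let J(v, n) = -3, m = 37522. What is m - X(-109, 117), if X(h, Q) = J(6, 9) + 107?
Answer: 37418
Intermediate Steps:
X(h, Q) = 104 (X(h, Q) = -3 + 107 = 104)
m - X(-109, 117) = 37522 - 1*104 = 37522 - 104 = 37418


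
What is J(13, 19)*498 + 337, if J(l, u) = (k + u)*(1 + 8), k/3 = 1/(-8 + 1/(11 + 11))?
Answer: 14665813/175 ≈ 83805.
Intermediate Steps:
k = -66/175 (k = 3/(-8 + 1/(11 + 11)) = 3/(-8 + 1/22) = 3/(-175/22) = 3*(-22/175) = -66/175 ≈ -0.37714)
J(l, u) = -594/175 + 9*u (J(l, u) = (-66/175 + u)*(1 + 8) = (-66/175 + u)*9 = -594/175 + 9*u)
J(13, 19)*498 + 337 = (-594/175 + 9*19)*498 + 337 = (-594/175 + 171)*498 + 337 = (29331/175)*498 + 337 = 14606838/175 + 337 = 14665813/175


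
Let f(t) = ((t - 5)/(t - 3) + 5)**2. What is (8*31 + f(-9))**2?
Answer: 106028209/1296 ≈ 81812.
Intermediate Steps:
f(t) = (5 + (-5 + t)/(-3 + t))**2 (f(t) = ((-5 + t)/(-3 + t) + 5)**2 = (5 + (-5 + t)/(-3 + t))**2)
(8*31 + f(-9))**2 = (8*31 + 4*(-10 + 3*(-9))**2/(-3 - 9)**2)**2 = (248 + 4*(-10 - 27)**2/(-12)**2)**2 = (248 + 4*(-37)**2*(1/144))**2 = (248 + 4*1369*(1/144))**2 = (248 + 1369/36)**2 = (10297/36)**2 = 106028209/1296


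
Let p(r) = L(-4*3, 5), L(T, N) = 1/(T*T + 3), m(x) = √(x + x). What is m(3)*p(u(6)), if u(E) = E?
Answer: √6/147 ≈ 0.016663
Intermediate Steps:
m(x) = √2*√x (m(x) = √(2*x) = √2*√x)
L(T, N) = 1/(3 + T²) (L(T, N) = 1/(T² + 3) = 1/(3 + T²))
p(r) = 1/147 (p(r) = 1/(3 + (-4*3)²) = 1/(3 + (-12)²) = 1/(3 + 144) = 1/147)
m(3)*p(u(6)) = (√2*√3)*(1/147) = √6*(1/147) = √6/147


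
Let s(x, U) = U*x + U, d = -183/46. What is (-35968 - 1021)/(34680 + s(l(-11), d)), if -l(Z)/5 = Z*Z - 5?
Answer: -1701494/1701237 ≈ -1.0002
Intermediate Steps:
l(Z) = 25 - 5*Z**2 (l(Z) = -5*(Z*Z - 5) = -5*(Z**2 - 5) = -5*(-5 + Z**2) = 25 - 5*Z**2)
d = -183/46 (d = -183*1/46 = -183/46 ≈ -3.9783)
s(x, U) = U + U*x
(-35968 - 1021)/(34680 + s(l(-11), d)) = (-35968 - 1021)/(34680 - 183*(1 + (25 - 5*(-11)**2))/46) = -36989/(34680 - 183*(1 + (25 - 5*121))/46) = -36989/(34680 - 183*(1 + (25 - 605))/46) = -36989/(34680 - 183*(1 - 580)/46) = -36989/(34680 - 183/46*(-579)) = -36989/(34680 + 105957/46) = -36989/1701237/46 = -36989*46/1701237 = -1701494/1701237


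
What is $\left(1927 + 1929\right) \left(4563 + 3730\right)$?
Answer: $31977808$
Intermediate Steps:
$\left(1927 + 1929\right) \left(4563 + 3730\right) = 3856 \cdot 8293 = 31977808$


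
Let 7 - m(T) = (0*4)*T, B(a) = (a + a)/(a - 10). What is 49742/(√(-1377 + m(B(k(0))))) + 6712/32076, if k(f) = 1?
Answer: 1678/8019 - 24871*I*√1370/685 ≈ 0.20925 - 1343.9*I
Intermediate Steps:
B(a) = 2*a/(-10 + a) (B(a) = (2*a)/(-10 + a) = 2*a/(-10 + a))
m(T) = 7 (m(T) = 7 - 0*4*T = 7 - 0*T = 7 - 1*0 = 7 + 0 = 7)
49742/(√(-1377 + m(B(k(0))))) + 6712/32076 = 49742/(√(-1377 + 7)) + 6712/32076 = 49742/(√(-1370)) + 6712*(1/32076) = 49742/((I*√1370)) + 1678/8019 = 49742*(-I*√1370/1370) + 1678/8019 = -24871*I*√1370/685 + 1678/8019 = 1678/8019 - 24871*I*√1370/685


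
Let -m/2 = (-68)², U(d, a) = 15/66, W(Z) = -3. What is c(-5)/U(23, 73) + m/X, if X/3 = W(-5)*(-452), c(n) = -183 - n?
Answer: -3994132/5085 ≈ -785.47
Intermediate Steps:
U(d, a) = 5/22 (U(d, a) = 15*(1/66) = 5/22)
m = -9248 (m = -2*(-68)² = -2*4624 = -9248)
X = 4068 (X = 3*(-3*(-452)) = 3*1356 = 4068)
c(-5)/U(23, 73) + m/X = (-183 - 1*(-5))/(5/22) - 9248/4068 = (-183 + 5)*(22/5) - 9248*1/4068 = -178*22/5 - 2312/1017 = -3916/5 - 2312/1017 = -3994132/5085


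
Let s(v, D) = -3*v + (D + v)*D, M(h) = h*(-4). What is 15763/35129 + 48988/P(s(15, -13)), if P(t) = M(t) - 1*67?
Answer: 1724320023/7622993 ≈ 226.20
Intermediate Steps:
M(h) = -4*h
s(v, D) = -3*v + D*(D + v)
P(t) = -67 - 4*t (P(t) = -4*t - 1*67 = -4*t - 67 = -67 - 4*t)
15763/35129 + 48988/P(s(15, -13)) = 15763/35129 + 48988/(-67 - 4*((-13)² - 3*15 - 13*15)) = 15763*(1/35129) + 48988/(-67 - 4*(169 - 45 - 195)) = 15763/35129 + 48988/(-67 - 4*(-71)) = 15763/35129 + 48988/(-67 + 284) = 15763/35129 + 48988/217 = 1724320023/7622993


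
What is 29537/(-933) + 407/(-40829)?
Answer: -1206345904/38093457 ≈ -31.668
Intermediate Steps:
29537/(-933) + 407/(-40829) = 29537*(-1/933) + 407*(-1/40829) = -29537/933 - 407/40829 = -1206345904/38093457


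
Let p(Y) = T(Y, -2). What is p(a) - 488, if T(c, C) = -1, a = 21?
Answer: -489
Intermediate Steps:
p(Y) = -1
p(a) - 488 = -1 - 488 = -489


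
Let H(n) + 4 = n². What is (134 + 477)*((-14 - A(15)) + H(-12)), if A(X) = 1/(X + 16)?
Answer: 2385955/31 ≈ 76966.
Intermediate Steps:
A(X) = 1/(16 + X)
H(n) = -4 + n²
(134 + 477)*((-14 - A(15)) + H(-12)) = (134 + 477)*((-14 - 1/(16 + 15)) + (-4 + (-12)²)) = 611*((-14 - 1/31) + (-4 + 144)) = 611*((-14 - 1*1/31) + 140) = 611*((-14 - 1/31) + 140) = 611*(-435/31 + 140) = 611*(3905/31) = 2385955/31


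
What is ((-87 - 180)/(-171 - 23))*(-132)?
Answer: -17622/97 ≈ -181.67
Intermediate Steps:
((-87 - 180)/(-171 - 23))*(-132) = -267/(-194)*(-132) = -267*(-1/194)*(-132) = (267/194)*(-132) = -17622/97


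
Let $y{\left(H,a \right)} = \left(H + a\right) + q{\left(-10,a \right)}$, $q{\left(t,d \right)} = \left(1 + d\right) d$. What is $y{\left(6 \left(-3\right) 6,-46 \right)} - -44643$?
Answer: $46559$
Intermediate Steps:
$q{\left(t,d \right)} = d \left(1 + d\right)$
$y{\left(H,a \right)} = H + a + a \left(1 + a\right)$ ($y{\left(H,a \right)} = \left(H + a\right) + a \left(1 + a\right) = H + a + a \left(1 + a\right)$)
$y{\left(6 \left(-3\right) 6,-46 \right)} - -44643 = \left(6 \left(-3\right) 6 - 46 - 46 \left(1 - 46\right)\right) - -44643 = \left(\left(-18\right) 6 - 46 - -2070\right) + 44643 = \left(-108 - 46 + 2070\right) + 44643 = 1916 + 44643 = 46559$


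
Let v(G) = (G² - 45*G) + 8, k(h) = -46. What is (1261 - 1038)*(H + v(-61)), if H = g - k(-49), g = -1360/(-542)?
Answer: 394174800/271 ≈ 1.4545e+6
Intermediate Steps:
v(G) = 8 + G² - 45*G
g = 680/271 (g = -1360*(-1/542) = 680/271 ≈ 2.5092)
H = 13146/271 (H = 680/271 - 1*(-46) = 680/271 + 46 = 13146/271 ≈ 48.509)
(1261 - 1038)*(H + v(-61)) = (1261 - 1038)*(13146/271 + (8 + (-61)² - 45*(-61))) = 223*(13146/271 + (8 + 3721 + 2745)) = 223*(13146/271 + 6474) = 223*(1767600/271) = 394174800/271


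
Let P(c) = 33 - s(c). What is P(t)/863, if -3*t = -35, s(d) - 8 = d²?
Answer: -1000/7767 ≈ -0.12875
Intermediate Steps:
s(d) = 8 + d²
t = 35/3 (t = -⅓*(-35) = 35/3 ≈ 11.667)
P(c) = 25 - c² (P(c) = 33 - (8 + c²) = 33 + (-8 - c²) = 25 - c²)
P(t)/863 = (25 - (35/3)²)/863 = (25 - 1*1225/9)*(1/863) = (25 - 1225/9)*(1/863) = -1000/9*1/863 = -1000/7767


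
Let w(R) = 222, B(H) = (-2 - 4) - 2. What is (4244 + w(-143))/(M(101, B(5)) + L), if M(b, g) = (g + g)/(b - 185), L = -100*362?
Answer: -46893/380098 ≈ -0.12337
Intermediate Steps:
L = -36200
B(H) = -8 (B(H) = -6 - 2 = -8)
M(b, g) = 2*g/(-185 + b) (M(b, g) = (2*g)/(-185 + b) = 2*g/(-185 + b))
(4244 + w(-143))/(M(101, B(5)) + L) = (4244 + 222)/(2*(-8)/(-185 + 101) - 36200) = 4466/(2*(-8)/(-84) - 36200) = 4466/(2*(-8)*(-1/84) - 36200) = 4466/(4/21 - 36200) = 4466/(-760196/21) = 4466*(-21/760196) = -46893/380098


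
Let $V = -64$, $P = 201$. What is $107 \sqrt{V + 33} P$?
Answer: $21507 i \sqrt{31} \approx 1.1975 \cdot 10^{5} i$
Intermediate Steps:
$107 \sqrt{V + 33} P = 107 \sqrt{-64 + 33} \cdot 201 = 107 \sqrt{-31} \cdot 201 = 107 i \sqrt{31} \cdot 201 = 21507 i \sqrt{31}$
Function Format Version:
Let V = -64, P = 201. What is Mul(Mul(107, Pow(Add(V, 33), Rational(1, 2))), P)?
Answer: Mul(21507, I, Pow(31, Rational(1, 2))) ≈ Mul(1.1975e+5, I)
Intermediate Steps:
Mul(Mul(107, Pow(Add(V, 33), Rational(1, 2))), P) = Mul(Mul(107, Pow(Add(-64, 33), Rational(1, 2))), 201) = Mul(Mul(107, Pow(-31, Rational(1, 2))), 201) = Mul(Mul(107, Mul(I, Pow(31, Rational(1, 2)))), 201) = Mul(Mul(107, I, Pow(31, Rational(1, 2))), 201) = Mul(21507, I, Pow(31, Rational(1, 2)))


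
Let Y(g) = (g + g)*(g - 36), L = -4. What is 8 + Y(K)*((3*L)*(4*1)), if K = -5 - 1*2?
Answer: -28888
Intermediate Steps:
K = -7 (K = -5 - 2 = -7)
Y(g) = 2*g*(-36 + g) (Y(g) = (2*g)*(-36 + g) = 2*g*(-36 + g))
8 + Y(K)*((3*L)*(4*1)) = 8 + (2*(-7)*(-36 - 7))*((3*(-4))*(4*1)) = 8 + (2*(-7)*(-43))*(-12*4) = 8 + 602*(-48) = 8 - 28896 = -28888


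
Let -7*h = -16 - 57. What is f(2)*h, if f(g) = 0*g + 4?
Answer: 292/7 ≈ 41.714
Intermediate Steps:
f(g) = 4 (f(g) = 0 + 4 = 4)
h = 73/7 (h = -(-16 - 57)/7 = -1/7*(-73) = 73/7 ≈ 10.429)
f(2)*h = 4*(73/7) = 292/7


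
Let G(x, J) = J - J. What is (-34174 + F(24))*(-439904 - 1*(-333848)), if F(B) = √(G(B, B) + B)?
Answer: 3624357744 - 212112*√6 ≈ 3.6238e+9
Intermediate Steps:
G(x, J) = 0
F(B) = √B (F(B) = √(0 + B) = √B)
(-34174 + F(24))*(-439904 - 1*(-333848)) = (-34174 + √24)*(-439904 - 1*(-333848)) = (-34174 + 2*√6)*(-439904 + 333848) = (-34174 + 2*√6)*(-106056) = 3624357744 - 212112*√6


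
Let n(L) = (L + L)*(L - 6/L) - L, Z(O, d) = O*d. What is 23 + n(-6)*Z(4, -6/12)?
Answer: -109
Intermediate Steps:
n(L) = -L + 2*L*(L - 6/L) (n(L) = (2*L)*(L - 6/L) - L = 2*L*(L - 6/L) - L = -L + 2*L*(L - 6/L))
23 + n(-6)*Z(4, -6/12) = 23 + (-12 - 1*(-6) + 2*(-6)**2)*(4*(-6/12)) = 23 + (-12 + 6 + 2*36)*(4*(-6*1/12)) = 23 + (-12 + 6 + 72)*(4*(-1/2)) = 23 + 66*(-2) = 23 - 132 = -109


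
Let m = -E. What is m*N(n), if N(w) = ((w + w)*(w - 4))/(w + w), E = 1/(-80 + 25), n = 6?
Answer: 2/55 ≈ 0.036364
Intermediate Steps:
E = -1/55 (E = 1/(-55) = -1/55 ≈ -0.018182)
N(w) = -4 + w (N(w) = ((2*w)*(-4 + w))/((2*w)) = (2*w*(-4 + w))*(1/(2*w)) = -4 + w)
m = 1/55 (m = -1*(-1/55) = 1/55 ≈ 0.018182)
m*N(n) = (-4 + 6)/55 = (1/55)*2 = 2/55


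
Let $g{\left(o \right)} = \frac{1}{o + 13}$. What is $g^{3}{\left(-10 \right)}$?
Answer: $\frac{1}{27} \approx 0.037037$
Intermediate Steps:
$g{\left(o \right)} = \frac{1}{13 + o}$
$g^{3}{\left(-10 \right)} = \left(\frac{1}{13 - 10}\right)^{3} = \left(\frac{1}{3}\right)^{3} = \frac{1}{27}$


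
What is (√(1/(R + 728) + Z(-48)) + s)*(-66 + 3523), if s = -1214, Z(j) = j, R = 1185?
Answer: -4196798 + 3457*I*√175657399/1913 ≈ -4.1968e+6 + 23951.0*I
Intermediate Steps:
(√(1/(R + 728) + Z(-48)) + s)*(-66 + 3523) = (√(1/(1185 + 728) - 48) - 1214)*(-66 + 3523) = (√(1/1913 - 48) - 1214)*3457 = (√(-91823/1913) - 1214)*3457 = (I*√175657399/1913 - 1214)*3457 = (-1214 + I*√175657399/1913)*3457 = -4196798 + 3457*I*√175657399/1913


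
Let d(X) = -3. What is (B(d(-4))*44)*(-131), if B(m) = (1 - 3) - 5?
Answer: 40348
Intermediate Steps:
B(m) = -7 (B(m) = -2 - 5 = -7)
(B(d(-4))*44)*(-131) = -7*44*(-131) = -308*(-131) = 40348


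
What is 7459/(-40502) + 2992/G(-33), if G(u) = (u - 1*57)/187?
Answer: -11330851159/1822590 ≈ -6216.9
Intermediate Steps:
G(u) = -57/187 + u/187 (G(u) = (u - 57)*(1/187) = (-57 + u)*(1/187) = -57/187 + u/187)
7459/(-40502) + 2992/G(-33) = 7459/(-40502) + 2992/(-57/187 + (1/187)*(-33)) = 7459*(-1/40502) + 2992/(-57/187 - 3/17) = -7459/40502 + 2992/(-90/187) = -7459/40502 + 2992*(-187/90) = -7459/40502 - 279752/45 = -11330851159/1822590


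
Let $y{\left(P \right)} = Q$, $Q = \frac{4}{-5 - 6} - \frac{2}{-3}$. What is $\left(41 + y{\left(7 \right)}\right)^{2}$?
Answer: $\frac{1857769}{1089} \approx 1705.9$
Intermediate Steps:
$Q = \frac{10}{33}$ ($Q = \frac{4}{-5 - 6} - - \frac{2}{3} = \frac{4}{-11} + \frac{2}{3} = 4 \left(- \frac{1}{11}\right) + \frac{2}{3} = - \frac{4}{11} + \frac{2}{3} = \frac{10}{33} \approx 0.30303$)
$y{\left(P \right)} = \frac{10}{33}$
$\left(41 + y{\left(7 \right)}\right)^{2} = \left(41 + \frac{10}{33}\right)^{2} = \left(\frac{1363}{33}\right)^{2} = \frac{1857769}{1089}$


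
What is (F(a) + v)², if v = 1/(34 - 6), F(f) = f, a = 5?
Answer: 19881/784 ≈ 25.358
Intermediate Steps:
v = 1/28 ≈ 0.035714
(F(a) + v)² = (5 + 1/28)² = (141/28)² = 19881/784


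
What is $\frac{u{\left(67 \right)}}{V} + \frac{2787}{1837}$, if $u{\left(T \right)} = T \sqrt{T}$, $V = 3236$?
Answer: $\frac{2787}{1837} + \frac{67 \sqrt{67}}{3236} \approx 1.6866$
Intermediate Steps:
$u{\left(T \right)} = T^{\frac{3}{2}}$
$\frac{u{\left(67 \right)}}{V} + \frac{2787}{1837} = \frac{67^{\frac{3}{2}}}{3236} + \frac{2787}{1837} = 67 \sqrt{67} \cdot \frac{1}{3236} + 2787 \cdot \frac{1}{1837} = \frac{67 \sqrt{67}}{3236} + \frac{2787}{1837} = \frac{2787}{1837} + \frac{67 \sqrt{67}}{3236}$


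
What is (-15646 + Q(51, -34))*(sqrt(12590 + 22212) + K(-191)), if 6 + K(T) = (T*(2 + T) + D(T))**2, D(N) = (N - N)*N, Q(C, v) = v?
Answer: -20433200625600 - 15680*sqrt(34802) ≈ -2.0433e+13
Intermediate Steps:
D(N) = 0 (D(N) = 0*N = 0)
K(T) = -6 + T**2*(2 + T)**2 (K(T) = -6 + (T*(2 + T) + 0)**2 = -6 + (T*(2 + T))**2 = -6 + T**2*(2 + T)**2)
(-15646 + Q(51, -34))*(sqrt(12590 + 22212) + K(-191)) = (-15646 - 34)*(sqrt(12590 + 22212) + (-6 + (-191)**2*(2 - 191)**2)) = -15680*(sqrt(34802) + (-6 + 36481*(-189)**2)) = -15680*(sqrt(34802) + (-6 + 36481*35721)) = -15680*(sqrt(34802) + (-6 + 1303137801)) = -15680*(sqrt(34802) + 1303137795) = -15680*(1303137795 + sqrt(34802)) = -20433200625600 - 15680*sqrt(34802)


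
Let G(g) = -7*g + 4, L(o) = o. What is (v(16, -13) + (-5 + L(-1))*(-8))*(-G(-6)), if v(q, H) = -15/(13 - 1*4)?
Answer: -6394/3 ≈ -2131.3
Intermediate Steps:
v(q, H) = -5/3 (v(q, H) = -15/(13 - 4) = -15/9 = -15*⅑ = -5/3)
G(g) = 4 - 7*g
(v(16, -13) + (-5 + L(-1))*(-8))*(-G(-6)) = (-5/3 + (-5 - 1)*(-8))*(-(4 - 7*(-6))) = (-5/3 - 6*(-8))*(-(4 + 42)) = (-5/3 + 48)*(-1*46) = (139/3)*(-46) = -6394/3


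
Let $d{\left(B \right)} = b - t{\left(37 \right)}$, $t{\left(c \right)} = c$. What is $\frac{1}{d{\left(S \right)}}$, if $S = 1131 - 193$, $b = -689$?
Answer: $- \frac{1}{726} \approx -0.0013774$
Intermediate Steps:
$S = 938$ ($S = 1131 - 193 = 938$)
$d{\left(B \right)} = -726$ ($d{\left(B \right)} = -689 - 37 = -726$)
$\frac{1}{d{\left(S \right)}} = \frac{1}{-726} = - \frac{1}{726}$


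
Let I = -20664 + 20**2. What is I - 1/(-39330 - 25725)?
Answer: -1318274519/65055 ≈ -20264.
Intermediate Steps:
I = -20264 (I = -20664 + 400 = -20264)
I - 1/(-39330 - 25725) = -20264 - 1/(-39330 - 25725) = -20264 - 1/(-65055) = -20264 - 1*(-1/65055) = -20264 + 1/65055 = -1318274519/65055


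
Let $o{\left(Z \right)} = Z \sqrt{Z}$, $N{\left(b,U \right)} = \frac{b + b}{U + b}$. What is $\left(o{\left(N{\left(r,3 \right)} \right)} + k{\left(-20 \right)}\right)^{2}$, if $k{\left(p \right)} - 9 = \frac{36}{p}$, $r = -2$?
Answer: $- \frac{304}{25} - \frac{576 i}{5} \approx -12.16 - 115.2 i$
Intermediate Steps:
$N{\left(b,U \right)} = \frac{2 b}{U + b}$
$o{\left(Z \right)} = Z^{\frac{3}{2}}$
$k{\left(p \right)} = 9 + \frac{36}{p}$
$\left(o{\left(N{\left(r,3 \right)} \right)} + k{\left(-20 \right)}\right)^{2} = \left(\left(2 \left(-2\right) \frac{1}{3 - 2}\right)^{\frac{3}{2}} + \left(9 + \frac{36}{-20}\right)\right)^{2} = \left(\left(2 \left(-2\right) 1^{-1}\right)^{\frac{3}{2}} + \left(9 + 36 \left(- \frac{1}{20}\right)\right)\right)^{2} = \left(\left(2 \left(-2\right) 1\right)^{\frac{3}{2}} + \left(9 - \frac{9}{5}\right)\right)^{2} = \left(\left(-4\right)^{\frac{3}{2}} + \frac{36}{5}\right)^{2} = \left(- 8 i + \frac{36}{5}\right)^{2} = \left(\frac{36}{5} - 8 i\right)^{2}$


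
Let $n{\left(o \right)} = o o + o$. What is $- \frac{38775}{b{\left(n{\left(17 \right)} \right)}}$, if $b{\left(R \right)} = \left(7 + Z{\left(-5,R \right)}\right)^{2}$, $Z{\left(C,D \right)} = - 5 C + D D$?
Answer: $- \frac{38775}{8773694224} \approx -4.4195 \cdot 10^{-6}$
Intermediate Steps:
$n{\left(o \right)} = o + o^{2}$ ($n{\left(o \right)} = o^{2} + o = o + o^{2}$)
$Z{\left(C,D \right)} = D^{2} - 5 C$ ($Z{\left(C,D \right)} = - 5 C + D^{2} = D^{2} - 5 C$)
$b{\left(R \right)} = \left(32 + R^{2}\right)^{2}$ ($b{\left(R \right)} = \left(7 + \left(R^{2} - -25\right)\right)^{2} = \left(7 + \left(R^{2} + 25\right)\right)^{2} = \left(7 + \left(25 + R^{2}\right)\right)^{2} = \left(32 + R^{2}\right)^{2}$)
$- \frac{38775}{b{\left(n{\left(17 \right)} \right)}} = - \frac{38775}{\left(32 + \left(17 \left(1 + 17\right)\right)^{2}\right)^{2}} = - \frac{38775}{\left(32 + \left(17 \cdot 18\right)^{2}\right)^{2}} = - \frac{38775}{\left(32 + 306^{2}\right)^{2}} = - \frac{38775}{\left(32 + 93636\right)^{2}} = - \frac{38775}{93668^{2}} = - \frac{38775}{8773694224}$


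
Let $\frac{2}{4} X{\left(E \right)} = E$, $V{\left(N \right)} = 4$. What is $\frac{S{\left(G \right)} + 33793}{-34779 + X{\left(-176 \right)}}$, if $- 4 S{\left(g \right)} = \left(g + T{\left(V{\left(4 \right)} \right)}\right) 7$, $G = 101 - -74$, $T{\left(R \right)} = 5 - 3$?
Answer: $- \frac{133933}{140524} \approx -0.9531$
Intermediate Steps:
$T{\left(R \right)} = 2$ ($T{\left(R \right)} = 5 - 3 = 2$)
$X{\left(E \right)} = 2 E$
$G = 175$ ($G = 101 + 74 = 175$)
$S{\left(g \right)} = - \frac{7}{2} - \frac{7 g}{4}$ ($S{\left(g \right)} = - \frac{\left(g + 2\right) 7}{4} = - \frac{\left(2 + g\right) 7}{4} = - \frac{14 + 7 g}{4} = - \frac{7}{2} - \frac{7 g}{4}$)
$\frac{S{\left(G \right)} + 33793}{-34779 + X{\left(-176 \right)}} = \frac{\left(- \frac{7}{2} - \frac{1225}{4}\right) + 33793}{-34779 + 2 \left(-176\right)} = \frac{\left(- \frac{7}{2} - \frac{1225}{4}\right) + 33793}{-34779 - 352} = \frac{- \frac{1239}{4} + 33793}{-35131} = \frac{133933}{4} \left(- \frac{1}{35131}\right) = - \frac{133933}{140524}$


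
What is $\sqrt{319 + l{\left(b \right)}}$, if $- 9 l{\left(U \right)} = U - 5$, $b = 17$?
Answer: $\frac{\sqrt{2859}}{3} \approx 17.823$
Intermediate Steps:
$l{\left(U \right)} = \frac{5}{9} - \frac{U}{9}$ ($l{\left(U \right)} = - \frac{U - 5}{9} = - \frac{-5 + U}{9} = \frac{5}{9} - \frac{U}{9}$)
$\sqrt{319 + l{\left(b \right)}} = \sqrt{319 + \left(\frac{5}{9} - \frac{17}{9}\right)} = \sqrt{319 - \frac{4}{3}} = \sqrt{\frac{953}{3}} = \frac{\sqrt{2859}}{3}$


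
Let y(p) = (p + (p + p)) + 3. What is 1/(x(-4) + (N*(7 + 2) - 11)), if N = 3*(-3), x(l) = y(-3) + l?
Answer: -1/102 ≈ -0.0098039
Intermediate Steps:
y(p) = 3 + 3*p (y(p) = (p + 2*p) + 3 = 3*p + 3 = 3 + 3*p)
x(l) = -6 + l (x(l) = (3 + 3*(-3)) + l = (3 - 9) + l = -6 + l)
N = -9
1/(x(-4) + (N*(7 + 2) - 11)) = 1/((-6 - 4) + (-9*(7 + 2) - 11)) = 1/(-10 + (-9*9 - 11)) = 1/(-10 + (-81 - 11)) = 1/(-10 - 92) = 1/(-102) = -1/102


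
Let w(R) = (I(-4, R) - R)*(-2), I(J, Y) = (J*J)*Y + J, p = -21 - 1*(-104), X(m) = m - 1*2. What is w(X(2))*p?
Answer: 664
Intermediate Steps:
X(m) = -2 + m (X(m) = m - 2 = -2 + m)
p = 83 (p = -21 + 104 = 83)
I(J, Y) = J + Y*J² (I(J, Y) = J²*Y + J = Y*J² + J = J + Y*J²)
w(R) = 8 - 30*R (w(R) = (-4*(1 - 4*R) - R)*(-2) = ((-4 + 16*R) - R)*(-2) = (-4 + 15*R)*(-2) = 8 - 30*R)
w(X(2))*p = (8 - 30*(-2 + 2))*83 = (8 - 30*0)*83 = (8 + 0)*83 = 8*83 = 664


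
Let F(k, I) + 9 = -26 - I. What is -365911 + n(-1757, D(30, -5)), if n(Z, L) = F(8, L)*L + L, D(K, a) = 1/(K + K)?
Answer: -1317281641/3600 ≈ -3.6591e+5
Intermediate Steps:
F(k, I) = -35 - I (F(k, I) = -9 + (-26 - I) = -35 - I)
D(K, a) = 1/(2*K)
n(Z, L) = L + L*(-35 - L) (n(Z, L) = (-35 - L)*L + L = L*(-35 - L) + L = L + L*(-35 - L))
-365911 + n(-1757, D(30, -5)) = -365911 - (1/2)/30*(34 + (1/2)/30) = -365911 - (1/2)*(1/30)*(34 + (1/2)*(1/30)) = -365911 - 1*1/60*(34 + 1/60) = -365911 - 1*1/60*2041/60 = -365911 - 2041/3600 = -1317281641/3600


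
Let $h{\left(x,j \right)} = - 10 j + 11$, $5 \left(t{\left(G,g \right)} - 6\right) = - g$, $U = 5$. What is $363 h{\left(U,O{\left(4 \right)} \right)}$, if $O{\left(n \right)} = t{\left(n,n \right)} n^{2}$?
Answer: $-298023$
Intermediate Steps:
$t{\left(G,g \right)} = 6 - \frac{g}{5}$ ($t{\left(G,g \right)} = 6 + \frac{\left(-1\right) g}{5} = 6 - \frac{g}{5}$)
$O{\left(n \right)} = n^{2} \left(6 - \frac{n}{5}\right)$ ($O{\left(n \right)} = \left(6 - \frac{n}{5}\right) n^{2} = n^{2} \left(6 - \frac{n}{5}\right)$)
$h{\left(x,j \right)} = 11 - 10 j$
$363 h{\left(U,O{\left(4 \right)} \right)} = 363 \left(11 - 10 \frac{4^{2} \left(30 - 4\right)}{5}\right) = 363 \left(11 - 10 \cdot \frac{1}{5} \cdot 16 \left(30 - 4\right)\right) = 363 \left(11 - 10 \cdot \frac{1}{5} \cdot 16 \cdot 26\right) = 363 \left(11 - 832\right) = 363 \left(-821\right) = -298023$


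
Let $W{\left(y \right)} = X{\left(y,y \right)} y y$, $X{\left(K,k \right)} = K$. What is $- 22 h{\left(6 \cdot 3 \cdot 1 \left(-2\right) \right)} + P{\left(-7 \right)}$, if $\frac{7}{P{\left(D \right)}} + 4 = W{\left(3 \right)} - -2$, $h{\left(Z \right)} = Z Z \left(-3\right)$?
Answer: $\frac{2138407}{25} \approx 85536.0$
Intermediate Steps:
$W{\left(y \right)} = y^{3}$ ($W{\left(y \right)} = y y y = y^{2} y = y^{3}$)
$h{\left(Z \right)} = - 3 Z^{2}$ ($h{\left(Z \right)} = Z^{2} \left(-3\right) = - 3 Z^{2}$)
$P{\left(D \right)} = \frac{7}{25}$ ($P{\left(D \right)} = \frac{7}{-4 - \left(-2 - 3^{3}\right)} = \frac{7}{-4 + \left(27 + 2\right)} = \frac{7}{-4 + 29} = \frac{7}{25}$)
$- 22 h{\left(6 \cdot 3 \cdot 1 \left(-2\right) \right)} + P{\left(-7 \right)} = - 22 \left(- 3 \left(6 \cdot 3 \cdot 1 \left(-2\right)\right)^{2}\right) + \frac{7}{25} = - 22 \left(- 3 \left(18 \cdot 1 \left(-2\right)\right)^{2}\right) + \frac{7}{25} = - 22 \left(- 3 \left(18 \left(-2\right)\right)^{2}\right) + \frac{7}{25} = - 22 \left(- 3 \left(-36\right)^{2}\right) + \frac{7}{25} = - 22 \left(\left(-3\right) 1296\right) + \frac{7}{25} = \left(-22\right) \left(-3888\right) + \frac{7}{25} = 85536 + \frac{7}{25} = \frac{2138407}{25}$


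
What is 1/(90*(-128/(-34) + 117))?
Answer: 17/184770 ≈ 9.2006e-5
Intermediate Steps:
1/(90*(-128/(-34) + 117)) = 1/(90*(-128*(-1/34) + 117)) = 1/(90*(64/17 + 117)) = 1/(90*(2053/17)) = 1/(184770/17) = 17/184770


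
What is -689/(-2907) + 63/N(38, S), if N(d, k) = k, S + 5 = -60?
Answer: -138356/188955 ≈ -0.73222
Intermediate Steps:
S = -65 (S = -5 - 60 = -65)
-689/(-2907) + 63/N(38, S) = -689/(-2907) + 63/(-65) = -689*(-1/2907) + 63*(-1/65) = 689/2907 - 63/65 = -138356/188955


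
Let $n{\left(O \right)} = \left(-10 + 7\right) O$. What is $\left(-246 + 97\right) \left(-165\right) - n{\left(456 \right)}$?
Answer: $25953$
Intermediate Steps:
$n{\left(O \right)} = - 3 O$
$\left(-246 + 97\right) \left(-165\right) - n{\left(456 \right)} = \left(-246 + 97\right) \left(-165\right) - \left(-3\right) 456 = \left(-149\right) \left(-165\right) - -1368 = 24585 + 1368 = 25953$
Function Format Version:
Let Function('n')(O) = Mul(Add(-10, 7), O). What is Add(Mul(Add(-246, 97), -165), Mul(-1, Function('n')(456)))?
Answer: 25953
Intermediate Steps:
Function('n')(O) = Mul(-3, O)
Add(Mul(Add(-246, 97), -165), Mul(-1, Function('n')(456))) = Add(Mul(Add(-246, 97), -165), Mul(-1, Mul(-3, 456))) = Add(Mul(-149, -165), Mul(-1, -1368)) = Add(24585, 1368) = 25953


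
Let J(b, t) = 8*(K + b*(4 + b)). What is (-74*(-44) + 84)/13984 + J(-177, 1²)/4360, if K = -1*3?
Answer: 107495603/1905320 ≈ 56.419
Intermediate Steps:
K = -3
J(b, t) = -24 + 8*b*(4 + b) (J(b, t) = 8*(-3 + b*(4 + b)) = -24 + 8*b*(4 + b))
(-74*(-44) + 84)/13984 + J(-177, 1²)/4360 = (-74*(-44) + 84)/13984 + (-24 + 8*(-177)² + 32*(-177))/4360 = (3256 + 84)*(1/13984) + (-24 + 8*31329 - 5664)*(1/4360) = 3340*(1/13984) + (-24 + 250632 - 5664)*(1/4360) = 835/3496 + 244944*(1/4360) = 835/3496 + 30618/545 = 107495603/1905320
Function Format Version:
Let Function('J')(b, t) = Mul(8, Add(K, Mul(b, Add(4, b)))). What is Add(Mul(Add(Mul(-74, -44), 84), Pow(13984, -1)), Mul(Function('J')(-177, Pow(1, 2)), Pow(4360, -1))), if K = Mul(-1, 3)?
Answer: Rational(107495603, 1905320) ≈ 56.419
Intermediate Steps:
K = -3
Function('J')(b, t) = Add(-24, Mul(8, b, Add(4, b))) (Function('J')(b, t) = Mul(8, Add(-3, Mul(b, Add(4, b)))) = Add(-24, Mul(8, b, Add(4, b))))
Add(Mul(Add(Mul(-74, -44), 84), Pow(13984, -1)), Mul(Function('J')(-177, Pow(1, 2)), Pow(4360, -1))) = Add(Mul(Add(Mul(-74, -44), 84), Pow(13984, -1)), Mul(Add(-24, Mul(8, Pow(-177, 2)), Mul(32, -177)), Pow(4360, -1))) = Add(Mul(Add(3256, 84), Rational(1, 13984)), Mul(Add(-24, Mul(8, 31329), -5664), Rational(1, 4360))) = Add(Mul(3340, Rational(1, 13984)), Mul(Add(-24, 250632, -5664), Rational(1, 4360))) = Add(Rational(835, 3496), Mul(244944, Rational(1, 4360))) = Add(Rational(835, 3496), Rational(30618, 545)) = Rational(107495603, 1905320)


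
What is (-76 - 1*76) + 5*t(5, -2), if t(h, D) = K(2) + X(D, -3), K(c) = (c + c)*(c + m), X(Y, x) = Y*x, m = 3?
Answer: -22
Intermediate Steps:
K(c) = 2*c*(3 + c) (K(c) = (c + c)*(c + 3) = (2*c)*(3 + c) = 2*c*(3 + c))
t(h, D) = 20 - 3*D (t(h, D) = 2*2*(3 + 2) + D*(-3) = 2*2*5 - 3*D = 20 - 3*D)
(-76 - 1*76) + 5*t(5, -2) = (-76 - 1*76) + 5*(20 - 3*(-2)) = (-76 - 76) + 5*(20 + 6) = -152 + 5*26 = -152 + 130 = -22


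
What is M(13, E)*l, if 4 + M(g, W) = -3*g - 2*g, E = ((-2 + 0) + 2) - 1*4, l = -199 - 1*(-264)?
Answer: -4485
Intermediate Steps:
l = 65 (l = -199 + 264 = 65)
E = -4 (E = (-2 + 2) - 4 = 0 - 4 = -4)
M(g, W) = -4 - 5*g (M(g, W) = -4 + (-3*g - 2*g) = -4 - 5*g)
M(13, E)*l = (-4 - 5*13)*65 = (-4 - 65)*65 = -69*65 = -4485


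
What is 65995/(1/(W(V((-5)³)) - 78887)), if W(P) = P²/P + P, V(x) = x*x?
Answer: -3143803815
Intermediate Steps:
V(x) = x²
W(P) = 2*P (W(P) = P + P = 2*P)
65995/(1/(W(V((-5)³)) - 78887)) = 65995/(1/(2*((-5)³)² - 78887)) = 65995/(1/(2*(-125)² - 78887)) = 65995/(1/(2*15625 - 78887)) = 65995/(1/(31250 - 78887)) = 65995/(1/(-47637)) = 65995/(-1/47637) = 65995*(-47637) = -3143803815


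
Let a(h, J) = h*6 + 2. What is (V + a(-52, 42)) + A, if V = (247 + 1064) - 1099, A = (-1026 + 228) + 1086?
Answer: 190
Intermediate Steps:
a(h, J) = 2 + 6*h (a(h, J) = 6*h + 2 = 2 + 6*h)
A = 288 (A = -798 + 1086 = 288)
V = 212 (V = 1311 - 1099 = 212)
(V + a(-52, 42)) + A = (212 + (2 + 6*(-52))) + 288 = (212 + (2 - 312)) + 288 = (212 - 310) + 288 = -98 + 288 = 190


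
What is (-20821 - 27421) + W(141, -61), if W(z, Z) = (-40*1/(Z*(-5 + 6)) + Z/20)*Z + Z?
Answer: -963139/20 ≈ -48157.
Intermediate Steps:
W(z, Z) = Z + Z*(-40/Z + Z/20) (W(z, Z) = (-40/Z + Z*(1/20))*Z + Z = (-40/Z + Z/20)*Z + Z = Z*(-40/Z + Z/20) + Z = Z + Z*(-40/Z + Z/20))
(-20821 - 27421) + W(141, -61) = (-20821 - 27421) + (-40 - 61 + (1/20)*(-61)²) = -48242 + (-40 - 61 + (1/20)*3721) = -48242 + (-40 - 61 + 3721/20) = -48242 + 1701/20 = -963139/20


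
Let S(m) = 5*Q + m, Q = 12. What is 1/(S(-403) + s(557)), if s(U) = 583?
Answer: 1/240 ≈ 0.0041667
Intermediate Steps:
S(m) = 60 + m (S(m) = 5*12 + m = 60 + m)
1/(S(-403) + s(557)) = 1/((60 - 403) + 583) = 1/(-343 + 583) = 1/240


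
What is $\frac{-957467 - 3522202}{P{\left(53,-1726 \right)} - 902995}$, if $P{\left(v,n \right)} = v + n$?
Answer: $\frac{1493223}{301556} \approx 4.9517$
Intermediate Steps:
$P{\left(v,n \right)} = n + v$
$\frac{-957467 - 3522202}{P{\left(53,-1726 \right)} - 902995} = \frac{-957467 - 3522202}{\left(-1726 + 53\right) - 902995} = - \frac{4479669}{-1673 - 902995} = - \frac{4479669}{-904668} = \left(-4479669\right) \left(- \frac{1}{904668}\right) = \frac{1493223}{301556}$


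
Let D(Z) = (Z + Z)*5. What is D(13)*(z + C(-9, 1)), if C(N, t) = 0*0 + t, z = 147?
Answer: 19240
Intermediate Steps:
C(N, t) = t (C(N, t) = 0 + t = t)
D(Z) = 10*Z (D(Z) = (2*Z)*5 = 10*Z)
D(13)*(z + C(-9, 1)) = (10*13)*(147 + 1) = 130*148 = 19240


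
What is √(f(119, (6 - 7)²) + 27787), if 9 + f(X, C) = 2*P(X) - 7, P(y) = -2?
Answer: √27767 ≈ 166.63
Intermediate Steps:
f(X, C) = -20 (f(X, C) = -9 + (2*(-2) - 7) = -9 + (-4 - 7) = -9 - 11 = -20)
√(f(119, (6 - 7)²) + 27787) = √(-20 + 27787) = √27767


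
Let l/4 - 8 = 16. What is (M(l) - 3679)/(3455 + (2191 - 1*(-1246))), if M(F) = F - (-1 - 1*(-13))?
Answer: -3595/6892 ≈ -0.52162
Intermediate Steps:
l = 96 (l = 32 + 4*16 = 32 + 64 = 96)
M(F) = -12 + F (M(F) = F - (-1 + 13) = F - 1*12 = F - 12 = -12 + F)
(M(l) - 3679)/(3455 + (2191 - 1*(-1246))) = ((-12 + 96) - 3679)/(3455 + (2191 - 1*(-1246))) = (84 - 3679)/(3455 + (2191 + 1246)) = -3595/(3455 + 3437) = -3595/6892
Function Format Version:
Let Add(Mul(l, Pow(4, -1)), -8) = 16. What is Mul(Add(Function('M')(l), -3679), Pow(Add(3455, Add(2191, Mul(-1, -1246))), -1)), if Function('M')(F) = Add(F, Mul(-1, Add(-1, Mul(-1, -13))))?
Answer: Rational(-3595, 6892) ≈ -0.52162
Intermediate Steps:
l = 96 (l = Add(32, Mul(4, 16)) = Add(32, 64) = 96)
Function('M')(F) = Add(-12, F) (Function('M')(F) = Add(F, Mul(-1, Add(-1, 13))) = Add(F, Mul(-1, 12)) = Add(F, -12) = Add(-12, F))
Mul(Add(Function('M')(l), -3679), Pow(Add(3455, Add(2191, Mul(-1, -1246))), -1)) = Mul(Add(Add(-12, 96), -3679), Pow(Add(3455, Add(2191, Mul(-1, -1246))), -1)) = Mul(Add(84, -3679), Pow(Add(3455, Add(2191, 1246)), -1)) = Mul(-3595, Pow(Add(3455, 3437), -1)) = Mul(-3595, Pow(6892, -1)) = Mul(-3595, Rational(1, 6892)) = Rational(-3595, 6892)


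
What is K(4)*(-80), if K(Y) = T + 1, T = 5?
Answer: -480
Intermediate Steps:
K(Y) = 6 (K(Y) = 5 + 1 = 6)
K(4)*(-80) = 6*(-80) = -480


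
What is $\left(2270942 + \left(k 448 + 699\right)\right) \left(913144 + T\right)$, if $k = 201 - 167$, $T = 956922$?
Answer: $4276603443618$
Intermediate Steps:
$k = 34$ ($k = 201 - 167 = 34$)
$\left(2270942 + \left(k 448 + 699\right)\right) \left(913144 + T\right) = \left(2270942 + \left(34 \cdot 448 + 699\right)\right) \left(913144 + 956922\right) = \left(2270942 + \left(15232 + 699\right)\right) 1870066 = \left(2270942 + 15931\right) 1870066 = 2286873 \cdot 1870066 = 4276603443618$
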